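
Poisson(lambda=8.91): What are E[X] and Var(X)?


E[X] = Var(X) = lambda = 8.91

8.91, 8.91


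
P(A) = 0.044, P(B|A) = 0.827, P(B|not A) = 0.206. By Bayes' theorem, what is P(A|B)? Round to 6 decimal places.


P(A|B) = P(B|A)*P(A) / P(B), P(B) = P(B|A)*P(A) + P(B|not A)*P(not A)
P(B|A)*P(A) = 0.827 * 0.044 = 0.036388
P(B|not A)*P(not A) = 0.206 * 0.956 = 0.196936
P(B) = 0.036388 + 0.196936 = 0.233324
P(A|B) = 0.036388 / 0.233324 ≈ 0.15595481

0.155955


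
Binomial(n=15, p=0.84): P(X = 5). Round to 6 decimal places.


P = C(n,k) * p^k * (1-p)^(n-k)
C(15,5) = 3003
p^k = 0.84^5 ≈ 0.4182119
(1-p)^(n-k) = 0.16^10 ≈ 0.00000001099512
P = 3003 * 0.4182119 * 0.00000001099512 ≈ 0.000014

0.000014


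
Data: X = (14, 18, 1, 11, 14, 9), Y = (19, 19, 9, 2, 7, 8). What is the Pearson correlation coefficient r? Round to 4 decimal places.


r = sum((xi-xbar)(yi-ybar)) / sqrt(sum((xi-xbar)^2) * sum((yi-ybar)^2))
n = 6, xbar = 67/6 ≈ 11.166667, ybar = 64/6 = 32/3 ≈ 10.666667
Sxy = sum((xi-xbar)(yi-ybar)) = 283/3 ≈ 94.333333
Sxx = sum((xi-xbar)^2) = 1025/6 ≈ 170.833333
Syy = sum((yi-ybar)^2) = 712/3 ≈ 237.333333
sqrt(Sxx*Syy) ≈ 201.356511
r = Sxy / sqrt(Sxx*Syy) = 94.333333 / 201.356511 ≈ 0.468489

0.4685


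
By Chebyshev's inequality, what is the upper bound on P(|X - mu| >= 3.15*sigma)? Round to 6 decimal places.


P <= 1/k^2
k^2 = 3.15^2 = 9.9225
1/k^2 = 1 / 9.9225 = 400/3969 ≈ 0.10078105

0.100781


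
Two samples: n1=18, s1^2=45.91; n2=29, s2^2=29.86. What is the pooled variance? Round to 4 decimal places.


sp^2 = ((n1-1)*s1^2 + (n2-1)*s2^2)/(n1+n2-2)
(n1-1)*s1^2 = 17 * 45.91 = 780.47
(n2-1)*s2^2 = 28 * 29.86 = 836.08
numerator = 780.47 + 836.08 = 1616.55
n1+n2-2 = 45
sp^2 = 1616.55 / 45 = 10777/300 ≈ 35.923333

35.9233


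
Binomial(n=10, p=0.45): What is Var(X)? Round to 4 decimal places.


Var = n*p*(1-p) = 10 * 0.45 * 0.55 = 2.475

2.4750


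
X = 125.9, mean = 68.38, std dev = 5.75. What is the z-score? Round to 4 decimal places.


z = (X - mu) / sigma
X - mu = 125.9 - 68.38 = 57.52
z = 57.52 / 5.75 = 5752/575 ≈ 10.003478

10.0035


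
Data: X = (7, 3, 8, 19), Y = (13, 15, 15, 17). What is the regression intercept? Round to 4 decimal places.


a = ybar - b*xbar, where b = sum((xi-xbar)(yi-ybar)) / sum((xi-xbar)^2)
n = 4, xbar = 37/4 = 9.25, ybar = 60/4 = 15
Sxy = sum((xi-xbar)(yi-ybar)) = 24
Sxx = sum((xi-xbar)^2) = 140.75
b = Sxy / Sxx = 96/563 ≈ 0.170515
a = 15 - 0.170515 * 9.25 = 7557/563 ≈ 13.422735

13.4227


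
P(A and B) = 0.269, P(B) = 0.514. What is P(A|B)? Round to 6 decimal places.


P(A|B) = P(A and B) / P(B) = 0.269 / 0.514 = 269/514 ≈ 0.52334630

0.523346


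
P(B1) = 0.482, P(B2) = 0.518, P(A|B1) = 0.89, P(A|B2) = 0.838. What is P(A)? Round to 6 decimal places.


P(A) = P(A|B1)*P(B1) + P(A|B2)*P(B2)
P(A|B1)*P(B1) = 0.89 * 0.482 = 0.42898
P(A|B2)*P(B2) = 0.838 * 0.518 = 0.434084
P(A) = 0.42898 + 0.434084 = 0.863064

0.863064


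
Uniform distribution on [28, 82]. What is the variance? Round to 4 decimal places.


Var = (b-a)^2 / 12
(b-a)^2 = (82 - 28)^2 = 2916
Var = 2916/12 = 243

243.0000


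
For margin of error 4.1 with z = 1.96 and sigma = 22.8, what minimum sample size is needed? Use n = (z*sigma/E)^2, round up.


z*sigma/E = 1.96 * 22.8 / 4.1 = 11172/1025 ≈ 10.899512
(z*sigma/E)^2 ≈ 118.799366
round up: n = 119

119


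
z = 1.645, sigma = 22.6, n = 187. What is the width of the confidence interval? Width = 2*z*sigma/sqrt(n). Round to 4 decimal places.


width = 2*z*sigma/sqrt(n)
2*z*sigma = 2 * 1.645 * 22.6 = 74.354
sqrt(187) ≈ 13.674794
width = 74.354 / 13.674794 ≈ 5.437303

5.4373


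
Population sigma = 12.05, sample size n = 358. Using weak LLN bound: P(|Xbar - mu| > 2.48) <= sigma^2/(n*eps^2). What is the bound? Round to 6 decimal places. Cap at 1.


bound = min(1, sigma^2/(n*eps^2))
sigma^2 = 12.05^2 = 145.2025
n*eps^2 = 358 * 2.48^2 = 358 * 6.1504 = 2201.8432
sigma^2/(n*eps^2) = 145.2025 / 2201.8432 ≈ 0.06594589

0.065946


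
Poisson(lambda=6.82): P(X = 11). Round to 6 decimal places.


P = e^(-lam) * lam^k / k!
e^(-6.82) ≈ 0.001091721
lam^k = 6.82^11 ≈ 1484663806.155624
k! = 11! = 39916800
P = 0.001091721 * 1484663806.155624 / 39916800 ≈ 0.040605

0.040605


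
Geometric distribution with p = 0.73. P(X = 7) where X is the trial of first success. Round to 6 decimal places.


P = (1-p)^(k-1) * p
(1-p)^(k-1) = 0.27^6 ≈ 0.0003874205
P = 0.0003874205 * 0.73 ≈ 0.0002828170

0.000283


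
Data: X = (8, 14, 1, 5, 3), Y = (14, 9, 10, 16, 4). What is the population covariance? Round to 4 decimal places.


Cov = (1/n)*sum((xi-xbar)(yi-ybar))
n = 5, xbar = 31/5 = 6.2, ybar = 53/5 = 10.6
sum((xi-xbar)(yi-ybar)) = 11.4
Cov = 11.4 / 5 = 2.28

2.2800


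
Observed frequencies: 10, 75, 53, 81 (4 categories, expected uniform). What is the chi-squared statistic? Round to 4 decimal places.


chi2 = sum((O-E)^2/E), E = total/4
total = 219, E = 219/4 = 54.75
(10 - 54.75)^2 / 54.75 = 2002.5625 / 54.75 = 32041/876 ≈ 36.576484
(75 - 54.75)^2 / 54.75 = 410.0625 / 54.75 = 2187/292 ≈ 7.489726
(53 - 54.75)^2 / 54.75 = 3.0625 / 54.75 = 49/876 ≈ 0.055936
(81 - 54.75)^2 / 54.75 = 689.0625 / 54.75 = 3675/292 ≈ 12.585616
chi2 = 12419/219 ≈ 56.707763

56.7078


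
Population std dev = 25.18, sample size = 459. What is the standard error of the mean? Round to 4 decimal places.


SE = sigma / sqrt(n)
sqrt(459) ≈ 21.424285
SE = 25.18 / 21.424285 ≈ 1.175302

1.1753


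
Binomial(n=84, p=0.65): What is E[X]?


E[X] = n*p = 84 * 0.65 = 54.6

54.6


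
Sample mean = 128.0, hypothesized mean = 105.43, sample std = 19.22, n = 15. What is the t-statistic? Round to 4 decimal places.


t = (xbar - mu0) / (s/sqrt(n))
xbar - mu0 = 128.0 - 105.43 = 22.57
sqrt(15) ≈ 3.87298335
s/sqrt(n) = 19.22 / 3.87298335 ≈ 4.96258266
t = 22.57 / 4.96258266 ≈ 4.548035

4.5480


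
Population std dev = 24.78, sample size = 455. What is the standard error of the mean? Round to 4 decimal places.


SE = sigma / sqrt(n)
sqrt(455) ≈ 21.330729
SE = 24.78 / 21.330729 ≈ 1.161704

1.1617


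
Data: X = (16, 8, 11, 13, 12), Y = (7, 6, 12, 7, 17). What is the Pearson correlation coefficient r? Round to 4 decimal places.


r = sum((xi-xbar)(yi-ybar)) / sqrt(sum((xi-xbar)^2) * sum((yi-ybar)^2))
n = 5, xbar = 60/5 = 12, ybar = 49/5 = 9.8
Sxy = sum((xi-xbar)(yi-ybar)) = -1
Sxx = sum((xi-xbar)^2) = 34
Syy = sum((yi-ybar)^2) = 86.8
sqrt(Sxx*Syy) ≈ 54.324948
r = Sxy / sqrt(Sxx*Syy) = -1 / 54.324948 ≈ -0.018408

-0.0184


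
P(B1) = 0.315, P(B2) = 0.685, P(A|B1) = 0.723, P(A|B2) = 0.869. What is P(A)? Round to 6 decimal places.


P(A) = P(A|B1)*P(B1) + P(A|B2)*P(B2)
P(A|B1)*P(B1) = 0.723 * 0.315 = 0.227745
P(A|B2)*P(B2) = 0.869 * 0.685 = 0.595265
P(A) = 0.227745 + 0.595265 = 0.82301

0.823010


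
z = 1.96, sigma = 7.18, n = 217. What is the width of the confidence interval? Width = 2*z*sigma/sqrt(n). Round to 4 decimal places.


width = 2*z*sigma/sqrt(n)
2*z*sigma = 2 * 1.96 * 7.18 = 28.1456
sqrt(217) ≈ 14.730920
width = 28.1456 / 14.730920 ≈ 1.910648

1.9106


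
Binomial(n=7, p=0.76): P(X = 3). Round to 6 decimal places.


P = C(n,k) * p^k * (1-p)^(n-k)
C(7,3) = 35
p^k = 0.76^3 = 0.438976
(1-p)^(n-k) = 0.24^4 = 0.00331776
P = 35 * 0.438976 * 0.00331776 ≈ 0.050975

0.050975


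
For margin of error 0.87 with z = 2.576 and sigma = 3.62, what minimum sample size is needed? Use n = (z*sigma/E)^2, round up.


z*sigma/E = 2.576 * 3.62 / 0.87 ≈ 10.718529
(z*sigma/E)^2 ≈ 114.886858
round up: n = 115

115


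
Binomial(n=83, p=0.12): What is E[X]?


E[X] = n*p = 83 * 0.12 = 9.96

9.96


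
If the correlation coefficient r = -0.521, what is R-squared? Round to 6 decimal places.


R^2 = r^2 = (-0.521)^2 = 0.271441

0.271441


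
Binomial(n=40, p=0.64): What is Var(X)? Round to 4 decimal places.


Var = n*p*(1-p) = 40 * 0.64 * 0.36 = 9.216

9.2160


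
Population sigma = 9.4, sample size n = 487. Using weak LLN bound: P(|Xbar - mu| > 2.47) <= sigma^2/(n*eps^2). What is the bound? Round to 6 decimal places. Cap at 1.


bound = min(1, sigma^2/(n*eps^2))
sigma^2 = 9.4^2 = 88.36
n*eps^2 = 487 * 2.47^2 = 487 * 6.1009 = 2971.1383
sigma^2/(n*eps^2) = 88.36 / 2971.1383 ≈ 0.02973944

0.029739


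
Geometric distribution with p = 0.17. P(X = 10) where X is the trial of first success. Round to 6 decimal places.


P = (1-p)^(k-1) * p
(1-p)^(k-1) = 0.83^9 ≈ 0.1869403
P = 0.1869403 * 0.17 ≈ 0.03177984

0.031780


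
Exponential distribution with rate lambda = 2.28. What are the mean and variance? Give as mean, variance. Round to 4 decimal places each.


mean = 1/lam, var = 1/lam^2
mean = 1 / 2.28 = 25/57 ≈ 0.438596
lam^2 = 2.28^2 = 5.1984
var = 1 / 5.1984 = 625/3249 ≈ 0.192367

0.4386, 0.1924


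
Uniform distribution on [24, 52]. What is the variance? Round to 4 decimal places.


Var = (b-a)^2 / 12
(b-a)^2 = (52 - 24)^2 = 784
Var = 784/12 ≈ 65.333333

65.3333


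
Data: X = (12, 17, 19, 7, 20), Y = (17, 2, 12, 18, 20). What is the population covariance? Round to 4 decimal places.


Cov = (1/n)*sum((xi-xbar)(yi-ybar))
n = 5, xbar = 75/5 = 15, ybar = 69/5 = 13.8
sum((xi-xbar)(yi-ybar)) = -43
Cov = -43 / 5 = -8.6

-8.6000


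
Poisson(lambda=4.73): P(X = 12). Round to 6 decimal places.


P = e^(-lam) * lam^k / k!
e^(-4.73) ≈ 0.008826471
lam^k = 4.73^12 ≈ 125410439.217423
k! = 12! = 479001600
P = 0.008826471 * 125410439.217423 / 479001600 ≈ 0.002311

0.002311


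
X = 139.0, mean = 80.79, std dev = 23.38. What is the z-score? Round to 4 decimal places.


z = (X - mu) / sigma
X - mu = 139.0 - 80.79 = 58.21
z = 58.21 / 23.38 = 5821/2338 ≈ 2.489735

2.4897


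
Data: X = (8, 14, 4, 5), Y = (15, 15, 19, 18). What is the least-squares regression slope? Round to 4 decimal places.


b = sum((xi-xbar)(yi-ybar)) / sum((xi-xbar)^2)
n = 4, xbar = 31/4 = 7.75, ybar = 67/4 = 16.75
Sxy = sum((xi-xbar)(yi-ybar)) = -23.25
Sxx = sum((xi-xbar)^2) = 60.75
b = Sxy / Sxx = -31/81 ≈ -0.382716

-0.3827


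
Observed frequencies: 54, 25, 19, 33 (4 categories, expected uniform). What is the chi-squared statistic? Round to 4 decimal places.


chi2 = sum((O-E)^2/E), E = total/4
total = 131, E = 131/4 = 32.75
(54 - 32.75)^2 / 32.75 = 451.5625 / 32.75 = 7225/524 ≈ 13.788168
(25 - 32.75)^2 / 32.75 = 60.0625 / 32.75 = 961/524 ≈ 1.833969
(19 - 32.75)^2 / 32.75 = 189.0625 / 32.75 = 3025/524 ≈ 5.772901
(33 - 32.75)^2 / 32.75 = 0.0625 / 32.75 = 1/524 ≈ 0.001908
chi2 = 2803/131 ≈ 21.396947

21.3969


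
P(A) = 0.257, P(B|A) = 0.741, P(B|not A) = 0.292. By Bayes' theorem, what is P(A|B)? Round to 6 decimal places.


P(A|B) = P(B|A)*P(A) / P(B), P(B) = P(B|A)*P(A) + P(B|not A)*P(not A)
P(B|A)*P(A) = 0.741 * 0.257 = 0.190437
P(B|not A)*P(not A) = 0.292 * 0.743 = 0.216956
P(B) = 0.190437 + 0.216956 = 0.407393
P(A|B) = 0.190437 / 0.407393 ≈ 0.46745280

0.467453


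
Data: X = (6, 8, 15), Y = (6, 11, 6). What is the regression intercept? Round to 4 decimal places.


a = ybar - b*xbar, where b = sum((xi-xbar)(yi-ybar)) / sum((xi-xbar)^2)
n = 3, xbar = 29/3 ≈ 9.666667, ybar = 23/3 ≈ 7.666667
Sxy = sum((xi-xbar)(yi-ybar)) = -25/3 ≈ -8.333333
Sxx = sum((xi-xbar)^2) = 134/3 ≈ 44.666667
b = Sxy / Sxx = -25/134 ≈ -0.186567
a = 7.666667 - (-0.186567) * 9.666667 = 1269/134 ≈ 9.470149

9.4701


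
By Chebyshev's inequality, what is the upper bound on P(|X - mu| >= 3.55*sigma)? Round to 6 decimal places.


P <= 1/k^2
k^2 = 3.55^2 = 12.6025
1/k^2 = 1 / 12.6025 = 400/5041 ≈ 0.07934934

0.079349


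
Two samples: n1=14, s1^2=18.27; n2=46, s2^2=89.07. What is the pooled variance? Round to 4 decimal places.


sp^2 = ((n1-1)*s1^2 + (n2-1)*s2^2)/(n1+n2-2)
(n1-1)*s1^2 = 13 * 18.27 = 237.51
(n2-1)*s2^2 = 45 * 89.07 = 4008.15
numerator = 237.51 + 4008.15 = 4245.66
n1+n2-2 = 58
sp^2 = 4245.66 / 58 = 212283/2900 ≈ 73.201034

73.2010


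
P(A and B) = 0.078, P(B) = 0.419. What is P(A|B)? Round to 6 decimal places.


P(A|B) = P(A and B) / P(B) = 0.078 / 0.419 = 78/419 ≈ 0.18615752

0.186158


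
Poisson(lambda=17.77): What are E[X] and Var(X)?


E[X] = Var(X) = lambda = 17.77

17.77, 17.77


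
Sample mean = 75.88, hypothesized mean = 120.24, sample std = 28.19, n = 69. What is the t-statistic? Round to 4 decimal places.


t = (xbar - mu0) / (s/sqrt(n))
xbar - mu0 = 75.88 - 120.24 = -44.36
sqrt(69) ≈ 8.30662386
s/sqrt(n) = 28.19 / 8.30662386 ≈ 3.39367720
t = -44.36 / 3.39367720 ≈ -13.071367

-13.0714


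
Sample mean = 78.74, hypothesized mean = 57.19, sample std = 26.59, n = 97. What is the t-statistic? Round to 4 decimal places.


t = (xbar - mu0) / (s/sqrt(n))
xbar - mu0 = 78.74 - 57.19 = 21.55
sqrt(97) ≈ 9.84885780
s/sqrt(n) = 26.59 / 9.84885780 ≈ 2.69980545
t = 21.55 / 2.69980545 ≈ 7.982057

7.9821


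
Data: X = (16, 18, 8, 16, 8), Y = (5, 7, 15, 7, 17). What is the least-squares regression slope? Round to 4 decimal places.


b = sum((xi-xbar)(yi-ybar)) / sum((xi-xbar)^2)
n = 5, xbar = 66/5 = 13.2, ybar = 51/5 = 10.2
Sxy = sum((xi-xbar)(yi-ybar)) = -99.2
Sxx = sum((xi-xbar)^2) = 92.8
b = Sxy / Sxx = -31/29 ≈ -1.068966

-1.0690


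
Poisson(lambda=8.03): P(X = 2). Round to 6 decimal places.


P = e^(-lam) * lam^k / k!
e^(-8.03) ≈ 0.0003255482
lam^k = 8.03^2 = 64.4809
k! = 2! = 2
P = 0.0003255482 * 64.4809 / 2 ≈ 0.010496

0.010496


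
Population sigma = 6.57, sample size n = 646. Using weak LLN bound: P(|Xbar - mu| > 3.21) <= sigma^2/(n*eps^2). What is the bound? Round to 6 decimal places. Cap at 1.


bound = min(1, sigma^2/(n*eps^2))
sigma^2 = 6.57^2 = 43.1649
n*eps^2 = 646 * 3.21^2 = 646 * 10.3041 = 6656.4486
sigma^2/(n*eps^2) = 43.1649 / 6656.4486 ≈ 0.00648467

0.006485


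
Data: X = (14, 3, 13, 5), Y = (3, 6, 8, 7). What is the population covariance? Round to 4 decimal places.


Cov = (1/n)*sum((xi-xbar)(yi-ybar))
n = 4, xbar = 35/4 = 8.75, ybar = 24/4 = 6
sum((xi-xbar)(yi-ybar)) = -11
Cov = -11 / 4 = -2.75

-2.7500


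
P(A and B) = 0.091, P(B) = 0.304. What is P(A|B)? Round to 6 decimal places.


P(A|B) = P(A and B) / P(B) = 0.091 / 0.304 = 91/304 ≈ 0.29934211

0.299342


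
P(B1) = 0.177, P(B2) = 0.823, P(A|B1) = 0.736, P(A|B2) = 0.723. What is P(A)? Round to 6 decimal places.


P(A) = P(A|B1)*P(B1) + P(A|B2)*P(B2)
P(A|B1)*P(B1) = 0.736 * 0.177 = 0.130272
P(A|B2)*P(B2) = 0.723 * 0.823 = 0.595029
P(A) = 0.130272 + 0.595029 = 0.725301

0.725301


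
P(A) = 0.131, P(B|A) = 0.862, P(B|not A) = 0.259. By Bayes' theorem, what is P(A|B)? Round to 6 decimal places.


P(A|B) = P(B|A)*P(A) / P(B), P(B) = P(B|A)*P(A) + P(B|not A)*P(not A)
P(B|A)*P(A) = 0.862 * 0.131 = 0.112922
P(B|not A)*P(not A) = 0.259 * 0.869 = 0.225071
P(B) = 0.112922 + 0.225071 = 0.337993
P(A|B) = 0.112922 / 0.337993 ≈ 0.33409568

0.334096


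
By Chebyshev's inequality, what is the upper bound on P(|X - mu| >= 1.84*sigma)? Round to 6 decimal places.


P <= 1/k^2
k^2 = 1.84^2 = 3.3856
1/k^2 = 1 / 3.3856 = 625/2116 ≈ 0.29536862

0.295369


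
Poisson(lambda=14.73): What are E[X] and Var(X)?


E[X] = Var(X) = lambda = 14.73

14.73, 14.73


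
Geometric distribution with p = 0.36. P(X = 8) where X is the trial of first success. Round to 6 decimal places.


P = (1-p)^(k-1) * p
(1-p)^(k-1) = 0.64^7 ≈ 0.04398047
P = 0.04398047 * 0.36 ≈ 0.01583297

0.015833


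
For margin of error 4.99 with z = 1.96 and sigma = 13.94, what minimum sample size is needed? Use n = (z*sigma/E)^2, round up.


z*sigma/E = 1.96 * 13.94 / 4.99 ≈ 5.475431
(z*sigma/E)^2 ≈ 29.980343
round up: n = 30

30


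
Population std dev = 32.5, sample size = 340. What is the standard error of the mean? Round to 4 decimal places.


SE = sigma / sqrt(n)
sqrt(340) ≈ 18.439089
SE = 32.5 / 18.439089 ≈ 1.762560

1.7626


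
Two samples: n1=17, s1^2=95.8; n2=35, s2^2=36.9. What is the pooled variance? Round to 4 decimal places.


sp^2 = ((n1-1)*s1^2 + (n2-1)*s2^2)/(n1+n2-2)
(n1-1)*s1^2 = 16 * 95.8 = 1532.8
(n2-1)*s2^2 = 34 * 36.9 = 1254.6
numerator = 1532.8 + 1254.6 = 2787.4
n1+n2-2 = 50
sp^2 = 2787.4 / 50 = 55.748

55.7480


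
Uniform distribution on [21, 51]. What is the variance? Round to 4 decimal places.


Var = (b-a)^2 / 12
(b-a)^2 = (51 - 21)^2 = 900
Var = 900/12 = 75

75.0000


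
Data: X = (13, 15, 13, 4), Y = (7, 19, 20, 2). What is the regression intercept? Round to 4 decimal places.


a = ybar - b*xbar, where b = sum((xi-xbar)(yi-ybar)) / sum((xi-xbar)^2)
n = 4, xbar = 45/4 = 11.25, ybar = 48/4 = 12
Sxy = sum((xi-xbar)(yi-ybar)) = 104
Sxx = sum((xi-xbar)^2) = 72.75
b = Sxy / Sxx = 416/291 ≈ 1.429553
a = 12 - 1.429553 * 11.25 = -396/97 ≈ -4.082474

-4.0825


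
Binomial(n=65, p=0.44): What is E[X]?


E[X] = n*p = 65 * 0.44 = 28.6

28.6


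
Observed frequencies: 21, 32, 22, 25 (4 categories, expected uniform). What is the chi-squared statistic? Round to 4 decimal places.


chi2 = sum((O-E)^2/E), E = total/4
total = 100, E = 100/4 = 25
(21 - 25)^2 / 25 = 16 / 25 = 0.64
(32 - 25)^2 / 25 = 49 / 25 = 1.96
(22 - 25)^2 / 25 = 9 / 25 = 0.36
(25 - 25)^2 / 25 = 0 / 25 = 0
chi2 = 2.96

2.9600


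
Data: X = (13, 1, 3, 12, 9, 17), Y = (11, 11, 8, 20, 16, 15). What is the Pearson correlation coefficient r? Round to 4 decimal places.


r = sum((xi-xbar)(yi-ybar)) / sqrt(sum((xi-xbar)^2) * sum((yi-ybar)^2))
n = 6, xbar = 55/6 ≈ 9.166667, ybar = 81/6 = 13.5
Sxy = sum((xi-xbar)(yi-ybar)) = 74.5
Sxx = sum((xi-xbar)^2) = 1133/6 ≈ 188.833333
Syy = sum((yi-ybar)^2) = 93.5
sqrt(Sxx*Syy) ≈ 132.875568
r = Sxy / sqrt(Sxx*Syy) = 74.5 / 132.875568 ≈ 0.560675

0.5607


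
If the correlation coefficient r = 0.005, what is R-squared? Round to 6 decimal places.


R^2 = r^2 = (0.005)^2 = 0.000025

0.000025


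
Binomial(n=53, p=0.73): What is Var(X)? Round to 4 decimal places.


Var = n*p*(1-p) = 53 * 0.73 * 0.27 = 10.4463

10.4463


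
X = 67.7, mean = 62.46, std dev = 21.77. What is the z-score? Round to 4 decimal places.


z = (X - mu) / sigma
X - mu = 67.7 - 62.46 = 5.24
z = 5.24 / 21.77 = 524/2177 ≈ 0.240698

0.2407


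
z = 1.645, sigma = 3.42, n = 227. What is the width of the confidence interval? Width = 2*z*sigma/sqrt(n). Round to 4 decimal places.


width = 2*z*sigma/sqrt(n)
2*z*sigma = 2 * 1.645 * 3.42 = 11.2518
sqrt(227) ≈ 15.066519
width = 11.2518 / 15.066519 ≈ 0.746808

0.7468


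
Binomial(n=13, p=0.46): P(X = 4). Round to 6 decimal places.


P = C(n,k) * p^k * (1-p)^(n-k)
C(13,4) = 715
p^k = 0.46^4 = 0.04477456
(1-p)^(n-k) = 0.54^9 ≈ 0.003904306
P = 715 * 0.04477456 * 0.003904306 ≈ 0.124992

0.124992


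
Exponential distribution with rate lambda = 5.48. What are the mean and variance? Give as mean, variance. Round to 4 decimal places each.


mean = 1/lam, var = 1/lam^2
mean = 1 / 5.48 = 25/137 ≈ 0.182482
lam^2 = 5.48^2 = 30.0304
var = 1 / 30.0304 ≈ 0.033300

0.1825, 0.0333


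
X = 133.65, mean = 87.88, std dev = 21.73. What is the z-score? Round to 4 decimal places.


z = (X - mu) / sigma
X - mu = 133.65 - 87.88 = 45.77
z = 45.77 / 21.73 = 4577/2173 ≈ 2.106305

2.1063


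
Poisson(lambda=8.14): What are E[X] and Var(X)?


E[X] = Var(X) = lambda = 8.14

8.14, 8.14


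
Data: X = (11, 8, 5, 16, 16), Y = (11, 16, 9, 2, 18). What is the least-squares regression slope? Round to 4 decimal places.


b = sum((xi-xbar)(yi-ybar)) / sum((xi-xbar)^2)
n = 5, xbar = 56/5 = 11.2, ybar = 56/5 = 11.2
Sxy = sum((xi-xbar)(yi-ybar)) = -13.2
Sxx = sum((xi-xbar)^2) = 94.8
b = Sxy / Sxx = -11/79 ≈ -0.139241

-0.1392


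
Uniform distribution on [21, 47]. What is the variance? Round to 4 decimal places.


Var = (b-a)^2 / 12
(b-a)^2 = (47 - 21)^2 = 676
Var = 676/12 ≈ 56.333333

56.3333


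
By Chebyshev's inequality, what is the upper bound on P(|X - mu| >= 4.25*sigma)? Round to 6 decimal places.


P <= 1/k^2
k^2 = 4.25^2 = 18.0625
1/k^2 = 1 / 18.0625 = 16/289 ≈ 0.05536332

0.055363


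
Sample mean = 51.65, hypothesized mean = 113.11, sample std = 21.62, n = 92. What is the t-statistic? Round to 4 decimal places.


t = (xbar - mu0) / (s/sqrt(n))
xbar - mu0 = 51.65 - 113.11 = -61.46
sqrt(92) ≈ 9.59166305
s/sqrt(n) = 21.62 / 9.59166305 ≈ 2.25404082
t = -61.46 / 2.25404082 ≈ -27.266587

-27.2666


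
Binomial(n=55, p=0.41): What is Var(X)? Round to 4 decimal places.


Var = n*p*(1-p) = 55 * 0.41 * 0.59 = 13.3045

13.3045


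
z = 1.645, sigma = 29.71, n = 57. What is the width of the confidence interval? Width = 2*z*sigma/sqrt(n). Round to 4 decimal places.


width = 2*z*sigma/sqrt(n)
2*z*sigma = 2 * 1.645 * 29.71 = 97.7459
sqrt(57) ≈ 7.549834
width = 97.7459 / 7.549834 ≈ 12.946761

12.9468


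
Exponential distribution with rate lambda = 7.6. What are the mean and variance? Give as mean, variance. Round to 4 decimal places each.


mean = 1/lam, var = 1/lam^2
mean = 1 / 7.6 = 5/38 ≈ 0.131579
lam^2 = 7.6^2 = 57.76
var = 1 / 57.76 = 25/1444 ≈ 0.017313

0.1316, 0.0173


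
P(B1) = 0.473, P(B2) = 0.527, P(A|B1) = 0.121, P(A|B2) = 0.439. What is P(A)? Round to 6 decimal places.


P(A) = P(A|B1)*P(B1) + P(A|B2)*P(B2)
P(A|B1)*P(B1) = 0.121 * 0.473 = 0.057233
P(A|B2)*P(B2) = 0.439 * 0.527 = 0.231353
P(A) = 0.057233 + 0.231353 = 0.288586

0.288586


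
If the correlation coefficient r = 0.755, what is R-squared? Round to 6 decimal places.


R^2 = r^2 = (0.755)^2 = 0.570025

0.570025


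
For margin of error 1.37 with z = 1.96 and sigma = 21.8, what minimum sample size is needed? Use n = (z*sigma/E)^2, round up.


z*sigma/E = 1.96 * 21.8 / 1.37 = 21364/685 ≈ 31.188321
(z*sigma/E)^2 ≈ 972.711377
round up: n = 973

973


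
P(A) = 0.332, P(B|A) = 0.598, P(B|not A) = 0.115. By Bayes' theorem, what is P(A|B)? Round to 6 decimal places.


P(A|B) = P(B|A)*P(A) / P(B), P(B) = P(B|A)*P(A) + P(B|not A)*P(not A)
P(B|A)*P(A) = 0.598 * 0.332 = 0.198536
P(B|not A)*P(not A) = 0.115 * 0.668 = 0.07682
P(B) = 0.198536 + 0.07682 = 0.275356
P(A|B) = 0.198536 / 0.275356 = 2158/2993 ≈ 0.72101570

0.721016


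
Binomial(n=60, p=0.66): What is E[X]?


E[X] = n*p = 60 * 0.66 = 39.6

39.6


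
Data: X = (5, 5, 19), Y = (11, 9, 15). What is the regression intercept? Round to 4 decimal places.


a = ybar - b*xbar, where b = sum((xi-xbar)(yi-ybar)) / sum((xi-xbar)^2)
n = 3, xbar = 29/3 ≈ 9.666667, ybar = 35/3 ≈ 11.666667
Sxy = sum((xi-xbar)(yi-ybar)) = 140/3 ≈ 46.666667
Sxx = sum((xi-xbar)^2) = 392/3 ≈ 130.666667
b = Sxy / Sxx = 5/14 ≈ 0.357143
a = 11.666667 - 0.357143 * 9.666667 = 115/14 ≈ 8.214286

8.2143


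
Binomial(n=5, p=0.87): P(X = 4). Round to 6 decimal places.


P = C(n,k) * p^k * (1-p)^(n-k)
C(5,4) = 5
p^k = 0.87^4 ≈ 0.5728976
(1-p)^(n-k) = 0.13^1 = 0.13
P = 5 * 0.5728976 * 0.13 ≈ 0.372383

0.372383


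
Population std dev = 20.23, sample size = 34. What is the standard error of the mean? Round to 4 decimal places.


SE = sigma / sqrt(n)
sqrt(34) ≈ 5.830952
SE = 20.23 / 5.830952 ≈ 3.469416

3.4694


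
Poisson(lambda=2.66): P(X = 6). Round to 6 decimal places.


P = e^(-lam) * lam^k / k!
e^(-2.66) ≈ 0.06994822
lam^k = 2.66^6 ≈ 354.233655
k! = 6! = 720
P = 0.06994822 * 354.233655 / 720 ≈ 0.034414

0.034414


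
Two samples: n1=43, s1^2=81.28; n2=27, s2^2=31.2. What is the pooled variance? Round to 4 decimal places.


sp^2 = ((n1-1)*s1^2 + (n2-1)*s2^2)/(n1+n2-2)
(n1-1)*s1^2 = 42 * 81.28 = 3413.76
(n2-1)*s2^2 = 26 * 31.2 = 811.2
numerator = 3413.76 + 811.2 = 4224.96
n1+n2-2 = 68
sp^2 = 4224.96 / 68 = 26406/425 ≈ 62.131765

62.1318


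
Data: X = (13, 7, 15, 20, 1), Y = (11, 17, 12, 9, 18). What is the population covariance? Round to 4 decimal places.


Cov = (1/n)*sum((xi-xbar)(yi-ybar))
n = 5, xbar = 56/5 = 11.2, ybar = 67/5 = 13.4
sum((xi-xbar)(yi-ybar)) = -110.4
Cov = -110.4 / 5 = -22.08

-22.0800


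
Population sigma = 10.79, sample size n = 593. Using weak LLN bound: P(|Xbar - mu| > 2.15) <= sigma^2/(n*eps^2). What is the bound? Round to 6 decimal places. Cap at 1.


bound = min(1, sigma^2/(n*eps^2))
sigma^2 = 10.79^2 = 116.4241
n*eps^2 = 593 * 2.15^2 = 593 * 4.6225 = 2741.1425
sigma^2/(n*eps^2) = 116.4241 / 2741.1425 ≈ 0.04247284

0.042473


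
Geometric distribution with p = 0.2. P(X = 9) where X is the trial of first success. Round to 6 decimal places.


P = (1-p)^(k-1) * p
(1-p)^(k-1) = 0.8^8 ≈ 0.1677722
P = 0.1677722 * 0.2 ≈ 0.03355443

0.033554


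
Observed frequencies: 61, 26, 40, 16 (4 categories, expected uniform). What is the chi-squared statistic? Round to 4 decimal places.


chi2 = sum((O-E)^2/E), E = total/4
total = 143, E = 143/4 = 35.75
(61 - 35.75)^2 / 35.75 = 637.5625 / 35.75 = 10201/572 ≈ 17.833916
(26 - 35.75)^2 / 35.75 = 95.0625 / 35.75 = 117/44 ≈ 2.659091
(40 - 35.75)^2 / 35.75 = 18.0625 / 35.75 = 289/572 ≈ 0.505245
(16 - 35.75)^2 / 35.75 = 390.0625 / 35.75 = 6241/572 ≈ 10.910839
chi2 = 351/11 ≈ 31.909091

31.9091


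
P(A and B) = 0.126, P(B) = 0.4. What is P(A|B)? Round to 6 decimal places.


P(A|B) = P(A and B) / P(B) = 0.126 / 0.4 = 0.315

0.315000


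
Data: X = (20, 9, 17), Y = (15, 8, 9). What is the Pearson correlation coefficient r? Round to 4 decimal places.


r = sum((xi-xbar)(yi-ybar)) / sqrt(sum((xi-xbar)^2) * sum((yi-ybar)^2))
n = 3, xbar = 46/3 ≈ 15.333333, ybar = 32/3 ≈ 10.666667
Sxy = sum((xi-xbar)(yi-ybar)) = 103/3 ≈ 34.333333
Sxx = sum((xi-xbar)^2) = 194/3 ≈ 64.666667
Syy = sum((yi-ybar)^2) = 86/3 ≈ 28.666667
sqrt(Sxx*Syy) ≈ 43.055520
r = Sxy / sqrt(Sxx*Syy) = 34.333333 / 43.055520 ≈ 0.797420

0.7974


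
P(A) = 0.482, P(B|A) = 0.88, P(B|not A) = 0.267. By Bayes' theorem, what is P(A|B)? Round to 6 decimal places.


P(A|B) = P(B|A)*P(A) / P(B), P(B) = P(B|A)*P(A) + P(B|not A)*P(not A)
P(B|A)*P(A) = 0.88 * 0.482 = 0.42416
P(B|not A)*P(not A) = 0.267 * 0.518 = 0.138306
P(B) = 0.42416 + 0.138306 = 0.562466
P(A|B) = 0.42416 / 0.562466 ≈ 0.75410780

0.754108


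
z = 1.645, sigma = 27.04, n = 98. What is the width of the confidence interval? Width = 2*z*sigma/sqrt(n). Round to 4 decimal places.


width = 2*z*sigma/sqrt(n)
2*z*sigma = 2 * 1.645 * 27.04 = 88.9616
sqrt(98) ≈ 9.899495
width = 88.9616 / 9.899495 ≈ 8.986479

8.9865


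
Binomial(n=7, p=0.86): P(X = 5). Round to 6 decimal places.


P = C(n,k) * p^k * (1-p)^(n-k)
C(7,5) = 21
p^k = 0.86^5 ≈ 0.4704270
(1-p)^(n-k) = 0.14^2 = 0.0196
P = 21 * 0.4704270 * 0.0196 ≈ 0.193628

0.193628


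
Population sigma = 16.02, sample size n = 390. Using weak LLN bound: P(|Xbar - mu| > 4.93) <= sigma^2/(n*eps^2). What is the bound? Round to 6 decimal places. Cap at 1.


bound = min(1, sigma^2/(n*eps^2))
sigma^2 = 16.02^2 = 256.6404
n*eps^2 = 390 * 4.93^2 = 390 * 24.3049 = 9478.911
sigma^2/(n*eps^2) = 256.6404 / 9478.911 ≈ 0.02707488

0.027075


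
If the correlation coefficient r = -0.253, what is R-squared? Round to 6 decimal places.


R^2 = r^2 = (-0.253)^2 = 0.064009

0.064009


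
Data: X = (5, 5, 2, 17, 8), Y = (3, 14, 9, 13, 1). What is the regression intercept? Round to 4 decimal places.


a = ybar - b*xbar, where b = sum((xi-xbar)(yi-ybar)) / sum((xi-xbar)^2)
n = 5, xbar = 37/5 = 7.4, ybar = 40/5 = 8
Sxy = sum((xi-xbar)(yi-ybar)) = 36
Sxx = sum((xi-xbar)^2) = 133.2
b = Sxy / Sxx = 10/37 ≈ 0.270270
a = 8 - 0.270270 * 7.4 = 6

6.0000


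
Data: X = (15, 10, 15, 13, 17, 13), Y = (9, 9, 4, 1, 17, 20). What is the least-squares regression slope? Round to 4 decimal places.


b = sum((xi-xbar)(yi-ybar)) / sum((xi-xbar)^2)
n = 6, xbar = 83/6 ≈ 13.833333, ybar = 60/6 = 10
Sxy = sum((xi-xbar)(yi-ybar)) = 17
Sxx = sum((xi-xbar)^2) = 173/6 ≈ 28.833333
b = Sxy / Sxx = 102/173 ≈ 0.589595

0.5896


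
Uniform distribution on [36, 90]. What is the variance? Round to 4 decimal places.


Var = (b-a)^2 / 12
(b-a)^2 = (90 - 36)^2 = 2916
Var = 2916/12 = 243

243.0000


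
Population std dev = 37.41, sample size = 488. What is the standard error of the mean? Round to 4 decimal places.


SE = sigma / sqrt(n)
sqrt(488) ≈ 22.090722
SE = 37.41 / 22.090722 ≈ 1.693471

1.6935


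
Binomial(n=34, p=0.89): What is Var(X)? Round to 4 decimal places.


Var = n*p*(1-p) = 34 * 0.89 * 0.11 = 3.3286

3.3286


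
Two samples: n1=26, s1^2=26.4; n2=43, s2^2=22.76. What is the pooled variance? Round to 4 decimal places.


sp^2 = ((n1-1)*s1^2 + (n2-1)*s2^2)/(n1+n2-2)
(n1-1)*s1^2 = 25 * 26.4 = 660
(n2-1)*s2^2 = 42 * 22.76 = 955.92
numerator = 660 + 955.92 = 1615.92
n1+n2-2 = 67
sp^2 = 1615.92 / 67 = 40398/1675 ≈ 24.118209

24.1182


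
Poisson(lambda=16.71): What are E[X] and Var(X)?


E[X] = Var(X) = lambda = 16.71

16.71, 16.71


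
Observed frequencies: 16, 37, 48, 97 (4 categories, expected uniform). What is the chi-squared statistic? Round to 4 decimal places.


chi2 = sum((O-E)^2/E), E = total/4
total = 198, E = 198/4 = 49.5
(16 - 49.5)^2 / 49.5 = 1122.25 / 49.5 = 4489/198 ≈ 22.671717
(37 - 49.5)^2 / 49.5 = 156.25 / 49.5 = 625/198 ≈ 3.156566
(48 - 49.5)^2 / 49.5 = 2.25 / 49.5 = 1/22 ≈ 0.045455
(97 - 49.5)^2 / 49.5 = 2256.25 / 49.5 = 9025/198 ≈ 45.580808
chi2 = 786/11 ≈ 71.454545

71.4545


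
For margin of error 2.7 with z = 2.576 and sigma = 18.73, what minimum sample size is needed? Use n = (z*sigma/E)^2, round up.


z*sigma/E = 2.576 * 18.73 / 2.7 ≈ 17.869807
(z*sigma/E)^2 ≈ 319.330017
round up: n = 320

320


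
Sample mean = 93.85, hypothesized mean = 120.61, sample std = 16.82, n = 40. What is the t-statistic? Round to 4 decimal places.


t = (xbar - mu0) / (s/sqrt(n))
xbar - mu0 = 93.85 - 120.61 = -26.76
sqrt(40) ≈ 6.32455532
s/sqrt(n) = 16.82 / 6.32455532 ≈ 2.65947551
t = -26.76 / 2.65947551 ≈ -10.062134

-10.0621


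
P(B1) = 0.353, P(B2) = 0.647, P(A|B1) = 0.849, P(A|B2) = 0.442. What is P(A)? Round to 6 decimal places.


P(A) = P(A|B1)*P(B1) + P(A|B2)*P(B2)
P(A|B1)*P(B1) = 0.849 * 0.353 = 0.299697
P(A|B2)*P(B2) = 0.442 * 0.647 = 0.285974
P(A) = 0.299697 + 0.285974 = 0.585671

0.585671


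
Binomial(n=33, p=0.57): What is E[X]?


E[X] = n*p = 33 * 0.57 = 18.81

18.81


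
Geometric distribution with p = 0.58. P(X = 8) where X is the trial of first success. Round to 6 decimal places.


P = (1-p)^(k-1) * p
(1-p)^(k-1) = 0.42^7 ≈ 0.002305393
P = 0.002305393 * 0.58 ≈ 0.001337128

0.001337


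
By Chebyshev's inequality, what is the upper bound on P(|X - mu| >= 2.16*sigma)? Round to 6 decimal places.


P <= 1/k^2
k^2 = 2.16^2 = 4.6656
1/k^2 = 1 / 4.6656 = 625/2916 ≈ 0.21433471

0.214335


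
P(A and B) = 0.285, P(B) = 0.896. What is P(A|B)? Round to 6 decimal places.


P(A|B) = P(A and B) / P(B) = 0.285 / 0.896 = 285/896 ≈ 0.31808036

0.318080


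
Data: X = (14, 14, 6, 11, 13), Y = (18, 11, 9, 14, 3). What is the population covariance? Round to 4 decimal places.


Cov = (1/n)*sum((xi-xbar)(yi-ybar))
n = 5, xbar = 58/5 = 11.6, ybar = 55/5 = 11
sum((xi-xbar)(yi-ybar)) = 15
Cov = 15 / 5 = 3

3.0000


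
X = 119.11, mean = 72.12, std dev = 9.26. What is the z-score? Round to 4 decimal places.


z = (X - mu) / sigma
X - mu = 119.11 - 72.12 = 46.99
z = 46.99 / 9.26 = 4699/926 ≈ 5.074514

5.0745


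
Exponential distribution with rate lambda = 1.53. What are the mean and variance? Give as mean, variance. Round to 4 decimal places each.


mean = 1/lam, var = 1/lam^2
mean = 1 / 1.53 = 100/153 ≈ 0.653595
lam^2 = 1.53^2 = 2.3409
var = 1 / 2.3409 ≈ 0.427186

0.6536, 0.4272


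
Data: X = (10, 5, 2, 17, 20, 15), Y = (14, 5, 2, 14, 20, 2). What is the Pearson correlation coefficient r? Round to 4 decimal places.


r = sum((xi-xbar)(yi-ybar)) / sqrt(sum((xi-xbar)^2) * sum((yi-ybar)^2))
n = 6, xbar = 69/6 = 11.5, ybar = 57/6 = 9.5
Sxy = sum((xi-xbar)(yi-ybar)) = 181.5
Sxx = sum((xi-xbar)^2) = 249.5
Syy = sum((yi-ybar)^2) = 283.5
sqrt(Sxx*Syy) ≈ 265.957233
r = Sxy / sqrt(Sxx*Syy) = 181.5 / 265.957233 ≈ 0.682441

0.6824


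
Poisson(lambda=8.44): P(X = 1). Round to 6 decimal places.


P = e^(-lam) * lam^k / k!
e^(-8.44) ≈ 0.0002160502
lam^k = 8.44^1 = 8.44
k! = 1! = 1
P = 0.0002160502 * 8.44 / 1 ≈ 0.001823

0.001823


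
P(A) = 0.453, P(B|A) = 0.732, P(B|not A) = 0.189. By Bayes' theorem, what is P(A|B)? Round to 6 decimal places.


P(A|B) = P(B|A)*P(A) / P(B), P(B) = P(B|A)*P(A) + P(B|not A)*P(not A)
P(B|A)*P(A) = 0.732 * 0.453 = 0.331596
P(B|not A)*P(not A) = 0.189 * 0.547 = 0.103383
P(B) = 0.331596 + 0.103383 = 0.434979
P(A|B) = 0.331596 / 0.434979 ≈ 0.76232646

0.762326


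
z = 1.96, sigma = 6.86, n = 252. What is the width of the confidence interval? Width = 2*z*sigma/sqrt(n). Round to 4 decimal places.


width = 2*z*sigma/sqrt(n)
2*z*sigma = 2 * 1.96 * 6.86 = 26.8912
sqrt(252) ≈ 15.874508
width = 26.8912 / 15.874508 ≈ 1.693986

1.6940


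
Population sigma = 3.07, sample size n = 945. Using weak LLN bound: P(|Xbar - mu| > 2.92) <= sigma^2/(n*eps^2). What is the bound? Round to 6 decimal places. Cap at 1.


bound = min(1, sigma^2/(n*eps^2))
sigma^2 = 3.07^2 = 9.4249
n*eps^2 = 945 * 2.92^2 = 945 * 8.5264 = 8057.448
sigma^2/(n*eps^2) = 9.4249 / 8057.448 ≈ 0.00116971

0.001170


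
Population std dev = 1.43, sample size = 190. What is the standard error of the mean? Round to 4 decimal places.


SE = sigma / sqrt(n)
sqrt(190) ≈ 13.784049
SE = 1.43 / 13.784049 ≈ 0.103743

0.1037


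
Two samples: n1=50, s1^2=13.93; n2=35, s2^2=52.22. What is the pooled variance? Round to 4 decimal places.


sp^2 = ((n1-1)*s1^2 + (n2-1)*s2^2)/(n1+n2-2)
(n1-1)*s1^2 = 49 * 13.93 = 682.57
(n2-1)*s2^2 = 34 * 52.22 = 1775.48
numerator = 682.57 + 1775.48 = 2458.05
n1+n2-2 = 83
sp^2 = 2458.05 / 83 = 49161/1660 ≈ 29.615060

29.6151


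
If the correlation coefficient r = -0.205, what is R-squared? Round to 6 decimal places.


R^2 = r^2 = (-0.205)^2 = 0.042025

0.042025


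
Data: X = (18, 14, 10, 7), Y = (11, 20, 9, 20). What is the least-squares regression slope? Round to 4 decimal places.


b = sum((xi-xbar)(yi-ybar)) / sum((xi-xbar)^2)
n = 4, xbar = 49/4 = 12.25, ybar = 60/4 = 15
Sxy = sum((xi-xbar)(yi-ybar)) = -27
Sxx = sum((xi-xbar)^2) = 68.75
b = Sxy / Sxx = -108/275 ≈ -0.392727

-0.3927


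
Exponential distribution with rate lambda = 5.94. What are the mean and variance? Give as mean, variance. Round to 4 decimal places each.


mean = 1/lam, var = 1/lam^2
mean = 1 / 5.94 = 50/297 ≈ 0.168350
lam^2 = 5.94^2 = 35.2836
var = 1 / 35.2836 ≈ 0.028342

0.1684, 0.0283


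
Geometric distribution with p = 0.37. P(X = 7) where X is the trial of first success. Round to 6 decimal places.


P = (1-p)^(k-1) * p
(1-p)^(k-1) = 0.63^6 ≈ 0.06252350
P = 0.06252350 * 0.37 ≈ 0.02313370

0.023134


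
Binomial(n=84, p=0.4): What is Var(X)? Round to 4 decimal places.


Var = n*p*(1-p) = 84 * 0.4 * 0.6 = 20.16

20.1600


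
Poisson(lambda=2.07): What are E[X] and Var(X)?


E[X] = Var(X) = lambda = 2.07

2.07, 2.07


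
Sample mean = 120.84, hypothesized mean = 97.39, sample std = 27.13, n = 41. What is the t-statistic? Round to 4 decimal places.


t = (xbar - mu0) / (s/sqrt(n))
xbar - mu0 = 120.84 - 97.39 = 23.45
sqrt(41) ≈ 6.40312424
s/sqrt(n) = 27.13 / 6.40312424 ≈ 4.23699416
t = 23.45 / 4.23699416 ≈ 5.534584

5.5346


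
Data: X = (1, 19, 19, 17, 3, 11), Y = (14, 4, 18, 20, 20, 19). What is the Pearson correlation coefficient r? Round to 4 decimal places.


r = sum((xi-xbar)(yi-ybar)) / sqrt(sum((xi-xbar)^2) * sum((yi-ybar)^2))
n = 6, xbar = 70/6 = 35/3 ≈ 11.666667, ybar = 95/6 ≈ 15.833333
Sxy = sum((xi-xbar)(yi-ybar)) = -202/3 ≈ -67.333333
Sxx = sum((xi-xbar)^2) = 976/3 ≈ 325.333333
Syy = sum((yi-ybar)^2) = 1157/6 ≈ 192.833333
sqrt(Sxx*Syy) ≈ 250.469781
r = Sxy / sqrt(Sxx*Syy) = -67.333333 / 250.469781 ≈ -0.268828

-0.2688


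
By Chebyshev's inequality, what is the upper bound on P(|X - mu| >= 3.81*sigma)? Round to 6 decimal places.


P <= 1/k^2
k^2 = 3.81^2 = 14.5161
1/k^2 = 1 / 14.5161 ≈ 0.06888903

0.068889


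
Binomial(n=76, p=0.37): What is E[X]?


E[X] = n*p = 76 * 0.37 = 28.12

28.12


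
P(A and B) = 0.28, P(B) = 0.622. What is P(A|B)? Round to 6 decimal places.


P(A|B) = P(A and B) / P(B) = 0.28 / 0.622 = 140/311 ≈ 0.45016077

0.450161


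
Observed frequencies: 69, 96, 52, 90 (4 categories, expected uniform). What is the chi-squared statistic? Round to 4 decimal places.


chi2 = sum((O-E)^2/E), E = total/4
total = 307, E = 307/4 = 76.75
(69 - 76.75)^2 / 76.75 = 60.0625 / 76.75 = 961/1228 ≈ 0.782573
(96 - 76.75)^2 / 76.75 = 370.5625 / 76.75 = 5929/1228 ≈ 4.828176
(52 - 76.75)^2 / 76.75 = 612.5625 / 76.75 = 9801/1228 ≈ 7.981270
(90 - 76.75)^2 / 76.75 = 175.5625 / 76.75 = 2809/1228 ≈ 2.287459
chi2 = 4875/307 ≈ 15.879479

15.8795


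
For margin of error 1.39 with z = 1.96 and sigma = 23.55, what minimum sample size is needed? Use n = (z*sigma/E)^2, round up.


z*sigma/E = 1.96 * 23.55 / 1.39 = 23079/695 ≈ 33.207194
(z*sigma/E)^2 ≈ 1102.717750
round up: n = 1103

1103


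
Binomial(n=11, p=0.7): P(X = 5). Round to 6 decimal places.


P = C(n,k) * p^k * (1-p)^(n-k)
C(11,5) = 462
p^k = 0.7^5 = 0.16807
(1-p)^(n-k) = 0.3^6 = 0.000729
P = 462 * 0.16807 * 0.000729 ≈ 0.056606

0.056606


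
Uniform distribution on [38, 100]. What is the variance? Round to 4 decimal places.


Var = (b-a)^2 / 12
(b-a)^2 = (100 - 38)^2 = 3844
Var = 3844/12 ≈ 320.333333

320.3333


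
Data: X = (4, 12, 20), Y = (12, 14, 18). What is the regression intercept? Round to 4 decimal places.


a = ybar - b*xbar, where b = sum((xi-xbar)(yi-ybar)) / sum((xi-xbar)^2)
n = 3, xbar = 36/3 = 12, ybar = 44/3 ≈ 14.666667
Sxy = sum((xi-xbar)(yi-ybar)) = 48
Sxx = sum((xi-xbar)^2) = 128
b = Sxy / Sxx = 0.375
a = 14.666667 - 0.375 * 12 = 61/6 ≈ 10.166667

10.1667


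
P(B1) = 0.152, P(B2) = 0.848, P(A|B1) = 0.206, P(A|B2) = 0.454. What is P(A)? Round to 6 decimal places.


P(A) = P(A|B1)*P(B1) + P(A|B2)*P(B2)
P(A|B1)*P(B1) = 0.206 * 0.152 = 0.031312
P(A|B2)*P(B2) = 0.454 * 0.848 = 0.384992
P(A) = 0.031312 + 0.384992 = 0.416304

0.416304


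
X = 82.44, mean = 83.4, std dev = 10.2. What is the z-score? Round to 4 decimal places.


z = (X - mu) / sigma
X - mu = 82.44 - 83.4 = -0.96
z = -0.96 / 10.2 = -8/85 ≈ -0.094118

-0.0941


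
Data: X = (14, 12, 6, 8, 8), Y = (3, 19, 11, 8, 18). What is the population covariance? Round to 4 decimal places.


Cov = (1/n)*sum((xi-xbar)(yi-ybar))
n = 5, xbar = 48/5 = 9.6, ybar = 59/5 = 11.8
sum((xi-xbar)(yi-ybar)) = -22.4
Cov = -22.4 / 5 = -4.48

-4.4800


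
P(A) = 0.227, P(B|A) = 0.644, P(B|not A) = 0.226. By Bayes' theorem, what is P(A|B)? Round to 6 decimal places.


P(A|B) = P(B|A)*P(A) / P(B), P(B) = P(B|A)*P(A) + P(B|not A)*P(not A)
P(B|A)*P(A) = 0.644 * 0.227 = 0.146188
P(B|not A)*P(not A) = 0.226 * 0.773 = 0.174698
P(B) = 0.146188 + 0.174698 = 0.320886
P(A|B) = 0.146188 / 0.320886 ≈ 0.45557612

0.455576


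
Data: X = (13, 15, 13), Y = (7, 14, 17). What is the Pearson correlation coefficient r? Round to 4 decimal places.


r = sum((xi-xbar)(yi-ybar)) / sqrt(sum((xi-xbar)^2) * sum((yi-ybar)^2))
n = 3, xbar = 41/3 ≈ 13.666667, ybar = 38/3 ≈ 12.666667
Sxy = sum((xi-xbar)(yi-ybar)) = 8/3 ≈ 2.666667
Sxx = sum((xi-xbar)^2) = 8/3 ≈ 2.666667
Syy = sum((yi-ybar)^2) = 158/3 ≈ 52.666667
sqrt(Sxx*Syy) ≈ 11.850926
r = Sxy / sqrt(Sxx*Syy) = 2.666667 / 11.850926 ≈ 0.225018

0.2250


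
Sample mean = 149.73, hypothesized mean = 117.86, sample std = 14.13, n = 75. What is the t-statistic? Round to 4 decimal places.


t = (xbar - mu0) / (s/sqrt(n))
xbar - mu0 = 149.73 - 117.86 = 31.87
sqrt(75) ≈ 8.66025404
s/sqrt(n) = 14.13 / 8.66025404 ≈ 1.63159186
t = 31.87 / 1.63159186 ≈ 19.533071

19.5331


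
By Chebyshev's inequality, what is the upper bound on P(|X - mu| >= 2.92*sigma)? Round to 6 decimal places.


P <= 1/k^2
k^2 = 2.92^2 = 8.5264
1/k^2 = 1 / 8.5264 = 625/5329 ≈ 0.11728279

0.117283
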